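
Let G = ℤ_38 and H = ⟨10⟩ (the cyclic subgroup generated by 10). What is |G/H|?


|⟨10⟩| = n / gcd(10, 38) = 38 / 2 = 19
H is normal (ℤ_38 is abelian).
|G/H| = |G| / |H| = 38 / 19 = 2

|G/H| = 2


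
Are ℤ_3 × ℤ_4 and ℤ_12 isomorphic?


Comparing ℤ_3 × ℤ_4 and ℤ_12:
gcd(3,4) = 1, so ℤ_3 × ℤ_4 ≅ ℤ_12 (CRT)

Yes, ℤ_3 × ℤ_4 ≅ ℤ_12


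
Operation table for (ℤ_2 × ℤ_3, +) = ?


Elements: {(0,0), (0,1), (0,2), (1,0), (1,1), (1,2)}
Operation: componentwise addition mod (2, 3)
Entry (a, b) = ((a₁+b₁) mod 2, (a₂+b₂) mod 3)

Cayley table:
      | (0,0) | (0,1) | (0,2) | (1,0) | (1,1) | (1,2)
(0,0) | (0,0) | (0,1) | (0,2) | (1,0) | (1,1) | (1,2)
(0,1) | (0,1) | (0,2) | (0,0) | (1,1) | (1,2) | (1,0)
(0,2) | (0,2) | (0,0) | (0,1) | (1,2) | (1,0) | (1,1)
(1,0) | (1,0) | (1,1) | (1,2) | (0,0) | (0,1) | (0,2)
(1,1) | (1,1) | (1,2) | (1,0) | (0,1) | (0,2) | (0,0)
(1,2) | (1,2) | (1,0) | (1,1) | (0,2) | (0,0) | (0,1)


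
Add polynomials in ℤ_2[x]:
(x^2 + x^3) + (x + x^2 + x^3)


Add coefficients mod 2:
x^0: 0 + 0 = 0 (mod 2)
x^1: 0 + 1 = 1 (mod 2)
x^2: 1 + 1 = 0 (mod 2)
x^3: 1 + 1 = 0 (mod 2)
Result: x

f + g = x


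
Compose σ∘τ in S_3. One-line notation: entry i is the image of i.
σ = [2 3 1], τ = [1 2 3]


σ∘τ: apply τ first, then σ
1 →τ 1 →σ 2
2 →τ 2 →σ 3
3 →τ 3 →σ 1

σ∘τ = [2 3 1]


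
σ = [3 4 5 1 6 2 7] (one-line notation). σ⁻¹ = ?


To find σ⁻¹, swap domain and range:
σ(1) = 3 → σ⁻¹(3) = 1
σ(2) = 4 → σ⁻¹(4) = 2
σ(3) = 5 → σ⁻¹(5) = 3
σ(4) = 1 → σ⁻¹(1) = 4
σ(5) = 6 → σ⁻¹(6) = 5
σ(6) = 2 → σ⁻¹(2) = 6
σ(7) = 7 → σ⁻¹(7) = 7

σ⁻¹ = [4 6 1 2 3 5 7]


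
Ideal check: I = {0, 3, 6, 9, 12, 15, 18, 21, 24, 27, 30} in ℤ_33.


Check ideal conditions for I = {0, 3, 6, 9, 12, 15, 18, 21, 24, 27, 30} in ℤ_33:
(1) I is an additive subgroup? Yes
(2) For r ∈ ℤ_33 and a ∈ I: r·a ∈ I? Yes

Yes, I is an ideal of ℤ_33


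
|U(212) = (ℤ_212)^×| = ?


U(n) is the group of units mod n; |U(n)| = φ(n)
|U(212)| = φ(212) = 104

|U(212) = (ℤ_212)^×| = 104


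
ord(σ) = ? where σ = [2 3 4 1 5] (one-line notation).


Cycle decomposition: (1 2 3 4)
Cycle lengths: 4
Order = lcm(4) = 4

ord(σ) = 4


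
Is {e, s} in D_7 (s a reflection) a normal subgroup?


H = {e, s} in D_7 (s a reflection)
r·s·r⁻¹ = sr⁻² ≠ s for n ≥ 3, so {e, s} is not closed under conjugation

No, not a normal subgroup


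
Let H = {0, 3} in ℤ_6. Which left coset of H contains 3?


3 + H = {3 + h (mod 6) : h ∈ H}
3+0=3, 3+3=0
3 + H = {0, 3} = 0 + H

3 + H = {0, 3}


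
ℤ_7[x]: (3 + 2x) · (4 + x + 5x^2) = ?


Expand and collect like terms; reduce coefficients mod 7:
x^0: 3·4 = 12 ≡ 5 (mod 7)
x^1: 3·1 + 2·4 = 11 ≡ 4 (mod 7)
x^2: 3·5 + 2·1 = 17 ≡ 3 (mod 7)
x^3: 2·5 = 10 ≡ 3 (mod 7)
Result: 5 + 4x + 3x^2 + 3x^3

f · g = 5 + 4x + 3x^2 + 3x^3


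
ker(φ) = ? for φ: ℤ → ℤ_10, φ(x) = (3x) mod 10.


Kernel = preimage of identity
ker(φ) = {x ∈ ℤ : 3x ≡ 0 (mod 10)}. gcd(3,10) = 1, so 3x ≡ 0 (mod 10) ⟺ x ≡ 0 (mod 10/1 = 10). Hence ker(φ) = 10ℤ

ker(φ) = 10ℤ


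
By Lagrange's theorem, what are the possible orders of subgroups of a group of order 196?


Lagrange's theorem: |H| divides |G|
|G| = 196
Divisors of 196: 1, 2, 4, 7, 14, 28, 49, 98, 196

Possible subgroup orders: {1, 2, 4, 7, 14, 28, 49, 98, 196}


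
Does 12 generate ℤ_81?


g generates ℤ_n iff gcd(g, n) = 1
gcd(12, 81) = 3
Since gcd = 3 ≠ 1, ⟨12⟩ has order 27 < 81, so 12 is not a generator.

No, 12 does not generate ℤ_81


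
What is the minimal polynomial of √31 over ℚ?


√31 satisfies x² - 31 = 0, irreducible over ℚ since 31 is squarefree

Minimal polynomial: x² - 31


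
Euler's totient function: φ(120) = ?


Factor n: 120 = 2^3 × 3 × 5
φ(n) = n · ∏(1 - 1/p) over distinct primes p | n
φ(120) = 120 · (1 - 1/2) · (1 - 1/3) · (1 - 1/5) = 32

φ(120) = 32


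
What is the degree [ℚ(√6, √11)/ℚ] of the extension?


[ℚ(√6,√11):ℚ] = [ℚ(√6,√11):ℚ(√6)]·[ℚ(√6):ℚ] = 2·2 = 4

[ℚ(√6, √11)/ℚ] = 4


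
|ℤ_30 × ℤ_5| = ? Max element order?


|ℤ_30 × ℤ_5| = 30 × 5 = 150
Max element order = lcm(30,5) = 30
Cyclic? No (gcd=5)

|ℤ_30×ℤ_5| = 150, max element order = 30


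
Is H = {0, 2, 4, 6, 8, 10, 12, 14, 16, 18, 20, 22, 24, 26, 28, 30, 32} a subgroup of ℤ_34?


Subgroup test for H = {0, 2, 4, 6, 8, 10, 12, 14, 16, 18, 20, 22, 24, 26, 28, 30, 32} in (ℤ_34, +):
(1) 0 ∈ H? Yes
(2) Closure: for all a,b ∈ H, (a+b) mod 34 ∈ H? Yes
(3) Inverses: for all a ∈ H, -a mod 34 ∈ H? Yes

Yes, H is a subgroup of ℤ_34


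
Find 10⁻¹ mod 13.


Use the extended Euclidean algorithm to write 1 = 10·s + 13·t; then s mod 13 is the inverse.
Euclidean algorithm:
  10 = 0·13 + 10
  13 = 1·10 + 3
  10 = 3·3 + 1
  3 = 3·1 + 0
gcd(10,13) = 1
Back-substitution gives: 10·(4) + 13·(-3) = 1
So 10⁻¹ ≡ 4 ≡ 4 (mod 13)
Check: 10 × 4 = 40 ≡ 1 (mod 13) ✓

10⁻¹ ≡ 4 (mod 13)


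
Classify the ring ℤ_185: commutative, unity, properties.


ℤ_185 is a commutative ring with unity 1; 185 = 5×37 is composite, so 5·37 ≡ 0 gives zero divisors (not an integral domain)
Commutative: Yes
Integral domain: No
Has unity: Yes

ℤ_185: Commutative=Yes, Unity=Yes


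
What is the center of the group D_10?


Z(G) = {g ∈ G | gx = xg for all x ∈ G}
For even n, Z(D_n) = {e, r^(n/2)}: the 180° rotation r^5 commutes with every reflection and rotation

Z(D_10) = {e, r^5}


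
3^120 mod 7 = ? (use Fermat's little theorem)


Fermat's little theorem: if p is prime and gcd(a,p)=1, then a^(p-1) ≡ 1 (mod p)
p = 7 is prime, gcd(3,7) = 1
Reduce exponent: 120 mod 6 = 0
So 3^120 ≡ 3^0 (mod 7)
3^0 = 1

3^120 ≡ 1 (mod 7)


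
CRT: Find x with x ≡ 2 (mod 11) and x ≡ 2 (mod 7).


m₁ = 11, m₂ = 7, gcd = 1, so CRT applies. M = m₁·m₂ = 77
Let M₁ = M/m₁ = 7, M₂ = M/m₂ = 11
Find y₁ ≡ M₁⁻¹ (mod m₁): 7⁻¹ ≡ 8 (mod 11)
Find y₂ ≡ M₂⁻¹ (mod m₂): 11⁻¹ ≡ 2 (mod 7)
x = a₁·M₁·y₁ + a₂·M₂·y₂ = 2·7·8 + 2·11·2 = 156
Reduce mod 77: x ≡ 2
Check: 2 mod 11 = 2 ✓, 2 mod 7 = 2 ✓

x ≡ 2 (mod 77)


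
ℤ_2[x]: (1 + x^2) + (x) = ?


Add coefficients mod 2:
x^0: 1 + 0 = 1 (mod 2)
x^1: 0 + 1 = 1 (mod 2)
x^2: 1 + 0 = 1 (mod 2)
Result: 1 + x + x^2

f + g = 1 + x + x^2


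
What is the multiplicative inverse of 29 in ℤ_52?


Use the extended Euclidean algorithm to write 1 = 29·s + 52·t; then s mod 52 is the inverse.
Euclidean algorithm:
  29 = 0·52 + 29
  52 = 1·29 + 23
  29 = 1·23 + 6
  23 = 3·6 + 5
  6 = 1·5 + 1
  5 = 5·1 + 0
gcd(29,52) = 1
Back-substitution gives: 29·(9) + 52·(-5) = 1
So 29⁻¹ ≡ 9 ≡ 9 (mod 52)
Check: 29 × 9 = 261 ≡ 1 (mod 52) ✓

29⁻¹ ≡ 9 (mod 52)


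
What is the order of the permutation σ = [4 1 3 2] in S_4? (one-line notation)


Cycle decomposition: (1 4 2)
Cycle lengths: 3
Order = lcm(3) = 3

ord(σ) = 3


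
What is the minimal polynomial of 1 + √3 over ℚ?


Let α = 1 + √3. Then α - 1 = √3, so (α - 1)² = 3, giving α² - 2α - 2 = 0. Degree 2 and α ∉ ℚ, so this is the minimal polynomial.

Minimal polynomial: x² - 2x - 2


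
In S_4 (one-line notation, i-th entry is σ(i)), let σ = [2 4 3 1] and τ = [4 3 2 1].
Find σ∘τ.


σ∘τ: apply τ first, then σ
1 →τ 4 →σ 1
2 →τ 3 →σ 3
3 →τ 2 →σ 4
4 →τ 1 →σ 2

σ∘τ = [1 3 4 2]


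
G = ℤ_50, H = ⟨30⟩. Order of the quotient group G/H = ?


|⟨30⟩| = n / gcd(30, 50) = 50 / 10 = 5
H is normal (ℤ_50 is abelian).
|G/H| = |G| / |H| = 50 / 5 = 10

|G/H| = 10


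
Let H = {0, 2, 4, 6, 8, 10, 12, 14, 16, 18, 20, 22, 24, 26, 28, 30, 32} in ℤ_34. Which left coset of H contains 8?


8 + H = {8 + h (mod 34) : h ∈ H}
8+0=8, 8+2=10, 8+4=12, 8+6=14, 8+8=16, 8+10=18, 8+12=20, 8+14=22, 8+16=24, 8+18=26, 8+20=28, 8+22=30, 8+24=32, 8+26=0, 8+28=2, 8+30=4, 8+32=6
8 + H = {0, 2, 4, 6, 8, 10, 12, 14, 16, 18, 20, 22, 24, 26, 28, 30, 32} = 0 + H

8 + H = {0, 2, 4, 6, 8, 10, 12, 14, 16, 18, 20, 22, 24, 26, 28, 30, 32}


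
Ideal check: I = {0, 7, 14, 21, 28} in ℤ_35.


Check ideal conditions for I = {0, 7, 14, 21, 28} in ℤ_35:
(1) I is an additive subgroup? Yes
(2) For r ∈ ℤ_35 and a ∈ I: r·a ∈ I? Yes

Yes, I is an ideal of ℤ_35


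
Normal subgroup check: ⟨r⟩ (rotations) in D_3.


H = ⟨r⟩ (rotations) in D_3
The rotation subgroup ⟨r⟩ has index 2 in D_3, so it is normal

Yes, normal subgroup


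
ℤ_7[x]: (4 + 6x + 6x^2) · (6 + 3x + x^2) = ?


Expand and collect like terms; reduce coefficients mod 7:
x^0: 4·6 = 24 ≡ 3 (mod 7)
x^1: 4·3 + 6·6 = 48 ≡ 6 (mod 7)
x^2: 4·1 + 6·3 + 6·6 = 58 ≡ 2 (mod 7)
x^3: 6·1 + 6·3 = 24 ≡ 3 (mod 7)
x^4: 6·1 = 6 ≡ 6 (mod 7)
Result: 3 + 6x + 2x^2 + 3x^3 + 6x^4

f · g = 3 + 6x + 2x^2 + 3x^3 + 6x^4


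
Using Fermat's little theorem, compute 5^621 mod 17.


Fermat's little theorem: if p is prime and gcd(a,p)=1, then a^(p-1) ≡ 1 (mod p)
p = 17 is prime, gcd(5,17) = 1
Reduce exponent: 621 mod 16 = 13
So 5^621 ≡ 5^13 (mod 17)
5^13 mod 17 = 3

5^621 ≡ 3 (mod 17)


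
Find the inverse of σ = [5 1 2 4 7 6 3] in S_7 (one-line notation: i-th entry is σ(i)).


To find σ⁻¹, swap domain and range:
σ(1) = 5 → σ⁻¹(5) = 1
σ(2) = 1 → σ⁻¹(1) = 2
σ(3) = 2 → σ⁻¹(2) = 3
σ(4) = 4 → σ⁻¹(4) = 4
σ(5) = 7 → σ⁻¹(7) = 5
σ(6) = 6 → σ⁻¹(6) = 6
σ(7) = 3 → σ⁻¹(3) = 7

σ⁻¹ = [2 3 7 4 1 6 5]


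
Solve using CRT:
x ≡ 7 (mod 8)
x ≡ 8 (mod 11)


m₁ = 8, m₂ = 11, gcd = 1, so CRT applies. M = m₁·m₂ = 88
Let M₁ = M/m₁ = 11, M₂ = M/m₂ = 8
Find y₁ ≡ M₁⁻¹ (mod m₁): 11⁻¹ ≡ 3 (mod 8)
Find y₂ ≡ M₂⁻¹ (mod m₂): 8⁻¹ ≡ 7 (mod 11)
x = a₁·M₁·y₁ + a₂·M₂·y₂ = 7·11·3 + 8·8·7 = 679
Reduce mod 88: x ≡ 63
Check: 63 mod 8 = 7 ✓, 63 mod 11 = 8 ✓

x ≡ 63 (mod 88)


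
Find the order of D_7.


|D_n| = 2n (n rotations and n reflections)
|D_7| = 2×7 = 14

|D_7| = 14


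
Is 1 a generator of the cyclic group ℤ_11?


g generates ℤ_n iff gcd(g, n) = 1
gcd(1, 11) = 1
Since gcd = 1, 1 is a generator.

Yes, 1 generates ℤ_11


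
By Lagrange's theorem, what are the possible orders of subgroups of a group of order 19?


Lagrange's theorem: |H| divides |G|
|G| = 19
Divisors of 19: 1, 19

Possible subgroup orders: {1, 19}


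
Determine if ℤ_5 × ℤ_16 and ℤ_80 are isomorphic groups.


Comparing ℤ_5 × ℤ_16 and ℤ_80:
gcd(5,16) = 1, so ℤ_5 × ℤ_16 ≅ ℤ_80 (CRT)

Yes, ℤ_5 × ℤ_16 ≅ ℤ_80


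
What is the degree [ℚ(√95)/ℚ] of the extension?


√95 has minimal polynomial x² - 95 (irreducible over ℚ since 95 is squarefree)

[ℚ(√95)/ℚ] = 2


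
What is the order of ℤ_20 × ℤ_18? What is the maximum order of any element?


|ℤ_20 × ℤ_18| = 20 × 18 = 360
Max element order = lcm(20,18) = 180
Cyclic? No (gcd=2)

|ℤ_20×ℤ_18| = 360, max element order = 180


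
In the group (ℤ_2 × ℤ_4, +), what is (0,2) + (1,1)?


Operation: componentwise addition mod (2, 4)
(0,2) + (1,1) = ((a₁+b₁) mod 2, (a₂+b₂) mod 4) with a = (0,2), b = (1,1)

(0,2) + (1,1) = (1,3)


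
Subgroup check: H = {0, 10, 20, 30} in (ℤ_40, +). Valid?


Subgroup test for H = {0, 10, 20, 30} in (ℤ_40, +):
(1) 0 ∈ H? Yes
(2) Closure: for all a,b ∈ H, (a+b) mod 40 ∈ H? Yes
(3) Inverses: for all a ∈ H, -a mod 40 ∈ H? Yes

Yes, H is a subgroup of ℤ_40


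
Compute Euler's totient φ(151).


Factor n: 151 = 151
φ(n) = n · ∏(1 - 1/p) over distinct primes p | n
φ(151) = 151 · (1 - 1/151) = 150

φ(151) = 150


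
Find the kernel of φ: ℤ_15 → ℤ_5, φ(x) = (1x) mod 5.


Kernel = preimage of identity
ker(φ) = {x ∈ ℤ_15 : 1x ≡ 0 (mod 5)}. Since 5 | 15, φ is well-defined. The kernel is the cyclic subgroup ⟨5⟩ of ℤ_15 (order 3), i.e. {0, 5, 10}

ker(φ) = {0, 5, 10}


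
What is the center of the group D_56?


Z(G) = {g ∈ G | gx = xg for all x ∈ G}
For even n, Z(D_n) = {e, r^(n/2)}: the 180° rotation r^28 commutes with every reflection and rotation

Z(D_56) = {e, r^28}


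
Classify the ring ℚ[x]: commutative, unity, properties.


Polynomial ring over ℚ (an integral domain) is a commutative integral domain with unity 1
Commutative: Yes
Integral domain: Yes
Has unity: Yes

ℚ[x]: Commutative=Yes, Unity=Yes


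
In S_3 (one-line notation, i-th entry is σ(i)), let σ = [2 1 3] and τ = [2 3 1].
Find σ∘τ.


σ∘τ: apply τ first, then σ
1 →τ 2 →σ 1
2 →τ 3 →σ 3
3 →τ 1 →σ 2

σ∘τ = [1 3 2]


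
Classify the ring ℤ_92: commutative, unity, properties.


ℤ_92 is a commutative ring with unity 1; 92 = 2×46 is composite, so 2·46 ≡ 0 gives zero divisors (not an integral domain)
Commutative: Yes
Integral domain: No
Has unity: Yes

ℤ_92: Commutative=Yes, Unity=Yes


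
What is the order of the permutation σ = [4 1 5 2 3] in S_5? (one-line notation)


Cycle decomposition: (1 4 2) (3 5)
Cycle lengths: 3, 2
Order = lcm(3, 2) = 6

ord(σ) = 6


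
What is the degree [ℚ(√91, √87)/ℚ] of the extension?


[ℚ(√91,√87):ℚ] = [ℚ(√91,√87):ℚ(√91)]·[ℚ(√91):ℚ] = 2·2 = 4

[ℚ(√91, √87)/ℚ] = 4


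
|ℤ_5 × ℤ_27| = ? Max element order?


|ℤ_5 × ℤ_27| = 5 × 27 = 135
Max element order = lcm(5,27) = 135
Cyclic? Yes (gcd=1)

|ℤ_5×ℤ_27| = 135, max element order = 135


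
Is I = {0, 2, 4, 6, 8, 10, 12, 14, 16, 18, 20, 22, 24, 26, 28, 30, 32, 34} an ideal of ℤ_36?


Check ideal conditions for I = {0, 2, 4, 6, 8, 10, 12, 14, 16, 18, 20, 22, 24, 26, 28, 30, 32, 34} in ℤ_36:
(1) I is an additive subgroup? Yes
(2) For r ∈ ℤ_36 and a ∈ I: r·a ∈ I? Yes

Yes, I is an ideal of ℤ_36


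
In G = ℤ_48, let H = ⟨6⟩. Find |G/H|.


|⟨6⟩| = n / gcd(6, 48) = 48 / 6 = 8
H is normal (ℤ_48 is abelian).
|G/H| = |G| / |H| = 48 / 8 = 6

|G/H| = 6


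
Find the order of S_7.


|S_n| = n! (number of permutations of n symbols)
|S_7| = 7! = 5040

|S_7| = 5040


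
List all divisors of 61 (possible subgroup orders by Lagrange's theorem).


Lagrange's theorem: |H| divides |G|
|G| = 61
Divisors of 61: 1, 61

Possible subgroup orders: {1, 61}


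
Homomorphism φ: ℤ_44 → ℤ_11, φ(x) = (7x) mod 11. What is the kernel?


Kernel = preimage of identity
ker(φ) = {x ∈ ℤ_44 : 7x ≡ 0 (mod 11)}. Since 11 | 44, φ is well-defined. The kernel is the cyclic subgroup ⟨11⟩ of ℤ_44 (order 4), i.e. {0, 11, 22, 33}

ker(φ) = {0, 11, 22, 33}


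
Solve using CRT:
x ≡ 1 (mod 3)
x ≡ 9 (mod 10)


m₁ = 3, m₂ = 10, gcd = 1, so CRT applies. M = m₁·m₂ = 30
Let M₁ = M/m₁ = 10, M₂ = M/m₂ = 3
Find y₁ ≡ M₁⁻¹ (mod m₁): 10⁻¹ ≡ 1 (mod 3)
Find y₂ ≡ M₂⁻¹ (mod m₂): 3⁻¹ ≡ 7 (mod 10)
x = a₁·M₁·y₁ + a₂·M₂·y₂ = 1·10·1 + 9·3·7 = 199
Reduce mod 30: x ≡ 19
Check: 19 mod 3 = 1 ✓, 19 mod 10 = 9 ✓

x ≡ 19 (mod 30)


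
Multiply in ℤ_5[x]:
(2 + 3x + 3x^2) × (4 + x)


Expand and collect like terms; reduce coefficients mod 5:
x^0: 2·4 = 8 ≡ 3 (mod 5)
x^1: 2·1 + 3·4 = 14 ≡ 4 (mod 5)
x^2: 3·1 + 3·4 = 15 ≡ 0 (mod 5)
x^3: 3·1 = 3 ≡ 3 (mod 5)
Result: 3 + 4x + 3x^3

f · g = 3 + 4x + 3x^3


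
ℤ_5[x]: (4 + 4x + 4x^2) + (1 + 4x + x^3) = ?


Add coefficients mod 5:
x^0: 4 + 1 = 0 (mod 5)
x^1: 4 + 4 = 3 (mod 5)
x^2: 4 + 0 = 4 (mod 5)
x^3: 0 + 1 = 1 (mod 5)
Result: 3x + 4x^2 + x^3

f + g = 3x + 4x^2 + x^3


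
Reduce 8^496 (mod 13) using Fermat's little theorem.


Fermat's little theorem: if p is prime and gcd(a,p)=1, then a^(p-1) ≡ 1 (mod p)
p = 13 is prime, gcd(8,13) = 1
Reduce exponent: 496 mod 12 = 4
So 8^496 ≡ 8^4 (mod 13)
8^4 mod 13 = 1

8^496 ≡ 1 (mod 13)


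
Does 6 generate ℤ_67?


g generates ℤ_n iff gcd(g, n) = 1
gcd(6, 67) = 1
Since gcd = 1, 6 is a generator.

Yes, 6 generates ℤ_67


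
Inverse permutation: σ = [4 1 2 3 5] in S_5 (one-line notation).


To find σ⁻¹, swap domain and range:
σ(1) = 4 → σ⁻¹(4) = 1
σ(2) = 1 → σ⁻¹(1) = 2
σ(3) = 2 → σ⁻¹(2) = 3
σ(4) = 3 → σ⁻¹(3) = 4
σ(5) = 5 → σ⁻¹(5) = 5

σ⁻¹ = [2 3 4 1 5]


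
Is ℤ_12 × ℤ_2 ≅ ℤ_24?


Comparing ℤ_12 × ℤ_2 and ℤ_24:
gcd(12,2) = 2 ≠ 1. Max element order in ℤ_12×ℤ_2 is lcm(12,2) = 12 < 24, so it has no element of order 24

No, ℤ_12 × ℤ_2 ≇ ℤ_24


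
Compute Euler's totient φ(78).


Factor n: 78 = 2 × 3 × 13
φ(n) = n · ∏(1 - 1/p) over distinct primes p | n
φ(78) = 78 · (1 - 1/2) · (1 - 1/3) · (1 - 1/13) = 24

φ(78) = 24


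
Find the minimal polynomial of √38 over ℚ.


√38 satisfies x² - 38 = 0, irreducible over ℚ since 38 is squarefree

Minimal polynomial: x² - 38


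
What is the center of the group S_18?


Z(G) = {g ∈ G | gx = xg for all x ∈ G}
S_n is non-abelian for n ≥ 3; Z(S_18) is trivial

Z(S_18) = {e}


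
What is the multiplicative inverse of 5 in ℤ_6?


Use the extended Euclidean algorithm to write 1 = 5·s + 6·t; then s mod 6 is the inverse.
Euclidean algorithm:
  5 = 0·6 + 5
  6 = 1·5 + 1
  5 = 5·1 + 0
gcd(5,6) = 1
Back-substitution gives: 5·(-1) + 6·(1) = 1
So 5⁻¹ ≡ -1 ≡ 5 (mod 6)
Check: 5 × 5 = 25 ≡ 1 (mod 6) ✓

5⁻¹ ≡ 5 (mod 6)


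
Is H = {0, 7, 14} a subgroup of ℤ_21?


Subgroup test for H = {0, 7, 14} in (ℤ_21, +):
(1) 0 ∈ H? Yes
(2) Closure: for all a,b ∈ H, (a+b) mod 21 ∈ H? Yes
(3) Inverses: for all a ∈ H, -a mod 21 ∈ H? Yes

Yes, H is a subgroup of ℤ_21


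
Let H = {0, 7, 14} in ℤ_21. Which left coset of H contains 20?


20 + H = {20 + h (mod 21) : h ∈ H}
20+0=20, 20+7=6, 20+14=13
20 + H = {6, 13, 20} = 6 + H

20 + H = {6, 13, 20}


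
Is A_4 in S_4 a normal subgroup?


H = A_4 in S_4
A_4 has index 2 in S_4, and every subgroup of index 2 is normal

Yes, normal subgroup


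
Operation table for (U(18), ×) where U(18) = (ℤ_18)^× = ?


Elements: {1, 5, 7, 11, 13, 17}
Operation: multiplication mod 18
Entry (a, b) = (a × b) mod 18

Cayley table:
   |  1 |  5 |  7 | 11 | 13 | 17
 1 |  1 |  5 |  7 | 11 | 13 | 17
 5 |  5 |  7 | 17 |  1 | 11 | 13
 7 |  7 | 17 | 13 |  5 |  1 | 11
11 | 11 |  1 |  5 | 13 | 17 |  7
13 | 13 | 11 |  1 | 17 |  7 |  5
17 | 17 | 13 | 11 |  7 |  5 |  1


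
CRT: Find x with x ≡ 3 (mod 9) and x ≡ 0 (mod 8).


m₁ = 9, m₂ = 8, gcd = 1, so CRT applies. M = m₁·m₂ = 72
Let M₁ = M/m₁ = 8, M₂ = M/m₂ = 9
Find y₁ ≡ M₁⁻¹ (mod m₁): 8⁻¹ ≡ 8 (mod 9)
Find y₂ ≡ M₂⁻¹ (mod m₂): 9⁻¹ ≡ 1 (mod 8)
x = a₁·M₁·y₁ + a₂·M₂·y₂ = 3·8·8 + 0·9·1 = 192
Reduce mod 72: x ≡ 48
Check: 48 mod 9 = 3 ✓, 48 mod 8 = 0 ✓

x ≡ 48 (mod 72)


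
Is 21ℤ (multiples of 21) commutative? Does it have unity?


21ℤ is a commutative ring under +,× but has no multiplicative identity (1 ∉ 21ℤ); it has no zero divisors, but without unity it is not an integral domain
Commutative: Yes
Integral domain: No
Has unity: No

21ℤ (multiples of 21): Commutative=Yes, Unity=No


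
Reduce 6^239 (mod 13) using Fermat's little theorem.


Fermat's little theorem: if p is prime and gcd(a,p)=1, then a^(p-1) ≡ 1 (mod p)
p = 13 is prime, gcd(6,13) = 1
Reduce exponent: 239 mod 12 = 11
So 6^239 ≡ 6^11 (mod 13)
6^11 mod 13 = 11

6^239 ≡ 11 (mod 13)


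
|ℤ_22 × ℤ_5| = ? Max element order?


|ℤ_22 × ℤ_5| = 22 × 5 = 110
Max element order = lcm(22,5) = 110
Cyclic? Yes (gcd=1)

|ℤ_22×ℤ_5| = 110, max element order = 110


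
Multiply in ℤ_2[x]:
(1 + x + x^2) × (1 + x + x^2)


Expand and collect like terms; reduce coefficients mod 2:
x^0: 1·1 = 1 ≡ 1 (mod 2)
x^1: 1·1 + 1·1 = 2 ≡ 0 (mod 2)
x^2: 1·1 + 1·1 + 1·1 = 3 ≡ 1 (mod 2)
x^3: 1·1 + 1·1 = 2 ≡ 0 (mod 2)
x^4: 1·1 = 1 ≡ 1 (mod 2)
Result: 1 + x^2 + x^4

f · g = 1 + x^2 + x^4


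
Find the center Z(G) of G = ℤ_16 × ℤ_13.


Z(G) = {g ∈ G | gx = xg for all x ∈ G}
Direct product of abelian groups is abelian, so Z(G) = G

Z(ℤ_16 × ℤ_13) = ℤ_16 × ℤ_13


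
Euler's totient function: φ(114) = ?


Factor n: 114 = 2 × 3 × 19
φ(n) = n · ∏(1 - 1/p) over distinct primes p | n
φ(114) = 114 · (1 - 1/2) · (1 - 1/3) · (1 - 1/19) = 36

φ(114) = 36


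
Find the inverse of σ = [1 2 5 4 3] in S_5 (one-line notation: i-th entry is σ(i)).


To find σ⁻¹, swap domain and range:
σ(1) = 1 → σ⁻¹(1) = 1
σ(2) = 2 → σ⁻¹(2) = 2
σ(3) = 5 → σ⁻¹(5) = 3
σ(4) = 4 → σ⁻¹(4) = 4
σ(5) = 3 → σ⁻¹(3) = 5

σ⁻¹ = [1 2 5 4 3]


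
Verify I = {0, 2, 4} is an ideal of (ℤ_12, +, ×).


Check ideal conditions for I = {0, 2, 4} in ℤ_12:
(1) I is an additive subgroup? No
(2) For r ∈ ℤ_12 and a ∈ I: r·a ∈ I? No  [counterexample: r=2, a=4, r·a mod 12 = 8 ∉ I]

No, I is not an ideal of ℤ_12


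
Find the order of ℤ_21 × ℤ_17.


|A × B| = |A| · |B|
|ℤ_21 × ℤ_17| = 21 × 17 = 357

|ℤ_21 × ℤ_17| = 357


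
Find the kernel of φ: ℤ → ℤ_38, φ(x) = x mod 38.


Kernel = preimage of identity
ker(φ) = {x ∈ ℤ : x ≡ 0 (mod 38)} = 38ℤ = {0, ±38, ±76, ...}

ker(φ) = 38ℤ


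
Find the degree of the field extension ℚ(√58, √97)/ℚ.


[ℚ(√58,√97):ℚ] = [ℚ(√58,√97):ℚ(√58)]·[ℚ(√58):ℚ] = 2·2 = 4

[ℚ(√58, √97)/ℚ] = 4


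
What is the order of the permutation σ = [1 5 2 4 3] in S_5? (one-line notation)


Cycle decomposition: (2 5 3)
Cycle lengths: 3
Order = lcm(3) = 3

ord(σ) = 3


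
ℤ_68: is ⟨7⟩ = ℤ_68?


g generates ℤ_n iff gcd(g, n) = 1
gcd(7, 68) = 1
Since gcd = 1, 7 is a generator.

Yes, 7 generates ℤ_68


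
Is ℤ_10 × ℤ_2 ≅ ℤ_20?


Comparing ℤ_10 × ℤ_2 and ℤ_20:
gcd(10,2) = 2 ≠ 1. Max element order in ℤ_10×ℤ_2 is lcm(10,2) = 10 < 20, so it has no element of order 20

No, ℤ_10 × ℤ_2 ≇ ℤ_20


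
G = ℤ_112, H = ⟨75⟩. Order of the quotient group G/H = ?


|⟨75⟩| = n / gcd(75, 112) = 112 / 1 = 112
H is normal (ℤ_112 is abelian).
|G/H| = |G| / |H| = 112 / 112 = 1

|G/H| = 1


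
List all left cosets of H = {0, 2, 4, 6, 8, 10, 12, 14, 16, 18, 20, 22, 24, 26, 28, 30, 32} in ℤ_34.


H = {0, 2, 4, 6, 8, 10, 12, 14, 16, 18, 20, 22, 24, 26, 28, 30, 32}, |H| = 17
Number of cosets = |G|/|H| = 34/17 = 2
0 + H = {0, 2, 4, 6, 8, 10, 12, 14, 16, 18, 20, 22, 24, 26, 28, 30, 32}
1 + H = {1, 3, 5, 7, 9, 11, 13, 15, 17, 19, 21, 23, 25, 27, 29, 31, 33}

Cosets: 0+H={0,2,4,6,8,10,12,14,16,18,20,22,24,26,28,30,32}; 1+H={1,3,5,7,9,11,13,15,17,19,21,23,25,27,29,31,33}


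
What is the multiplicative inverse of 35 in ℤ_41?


Use the extended Euclidean algorithm to write 1 = 35·s + 41·t; then s mod 41 is the inverse.
Euclidean algorithm:
  35 = 0·41 + 35
  41 = 1·35 + 6
  35 = 5·6 + 5
  6 = 1·5 + 1
  5 = 5·1 + 0
gcd(35,41) = 1
Back-substitution gives: 35·(-7) + 41·(6) = 1
So 35⁻¹ ≡ -7 ≡ 34 (mod 41)
Check: 35 × 34 = 1190 ≡ 1 (mod 41) ✓

35⁻¹ ≡ 34 (mod 41)


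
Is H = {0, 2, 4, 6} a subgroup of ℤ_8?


Subgroup test for H = {0, 2, 4, 6} in (ℤ_8, +):
(1) 0 ∈ H? Yes
(2) Closure: for all a,b ∈ H, (a+b) mod 8 ∈ H? Yes
(3) Inverses: for all a ∈ H, -a mod 8 ∈ H? Yes

Yes, H is a subgroup of ℤ_8


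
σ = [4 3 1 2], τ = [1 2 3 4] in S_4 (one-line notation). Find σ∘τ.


σ∘τ: apply τ first, then σ
1 →τ 1 →σ 4
2 →τ 2 →σ 3
3 →τ 3 →σ 1
4 →τ 4 →σ 2

σ∘τ = [4 3 1 2]


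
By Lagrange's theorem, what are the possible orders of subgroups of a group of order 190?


Lagrange's theorem: |H| divides |G|
|G| = 190
Divisors of 190: 1, 2, 5, 10, 19, 38, 95, 190

Possible subgroup orders: {1, 2, 5, 10, 19, 38, 95, 190}


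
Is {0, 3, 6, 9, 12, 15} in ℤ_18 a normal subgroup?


H = {0, 3, 6, 9, 12, 15} in ℤ_18
ℤ_18 is abelian; every subgroup of an abelian group is normal

Yes, normal subgroup


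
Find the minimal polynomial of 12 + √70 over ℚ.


Let α = 12 + √70. Then α - 12 = √70, so (α - 12)² = 70, giving α² - 24α + 74 = 0. Degree 2 and α ∉ ℚ, so this is the minimal polynomial.

Minimal polynomial: x² - 24x + 74


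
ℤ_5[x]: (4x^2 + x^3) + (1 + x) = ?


Add coefficients mod 5:
x^0: 0 + 1 = 1 (mod 5)
x^1: 0 + 1 = 1 (mod 5)
x^2: 4 + 0 = 4 (mod 5)
x^3: 1 + 0 = 1 (mod 5)
Result: 1 + x + 4x^2 + x^3

f + g = 1 + x + 4x^2 + x^3


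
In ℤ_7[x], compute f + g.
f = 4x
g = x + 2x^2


Add coefficients mod 7:
x^0: 0 + 0 = 0 (mod 7)
x^1: 4 + 1 = 5 (mod 7)
x^2: 0 + 2 = 2 (mod 7)
Result: 5x + 2x^2

f + g = 5x + 2x^2


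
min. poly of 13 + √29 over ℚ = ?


Let α = 13 + √29. Then α - 13 = √29, so (α - 13)² = 29, giving α² - 26α + 140 = 0. Degree 2 and α ∉ ℚ, so this is the minimal polynomial.

Minimal polynomial: x² - 26x + 140


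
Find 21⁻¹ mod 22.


Use the extended Euclidean algorithm to write 1 = 21·s + 22·t; then s mod 22 is the inverse.
Euclidean algorithm:
  21 = 0·22 + 21
  22 = 1·21 + 1
  21 = 21·1 + 0
gcd(21,22) = 1
Back-substitution gives: 21·(-1) + 22·(1) = 1
So 21⁻¹ ≡ -1 ≡ 21 (mod 22)
Check: 21 × 21 = 441 ≡ 1 (mod 22) ✓

21⁻¹ ≡ 21 (mod 22)


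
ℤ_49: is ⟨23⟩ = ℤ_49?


g generates ℤ_n iff gcd(g, n) = 1
gcd(23, 49) = 1
Since gcd = 1, 23 is a generator.

Yes, 23 generates ℤ_49


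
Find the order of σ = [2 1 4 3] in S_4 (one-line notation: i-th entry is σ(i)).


Cycle decomposition: (1 2) (3 4)
Cycle lengths: 2, 2
Order = lcm(2, 2) = 2

ord(σ) = 2


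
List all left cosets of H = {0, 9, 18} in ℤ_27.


H = {0, 9, 18}, |H| = 3
Number of cosets = |G|/|H| = 27/3 = 9
0 + H = {0, 9, 18}
1 + H = {1, 10, 19}
2 + H = {2, 11, 20}
3 + H = {3, 12, 21}
4 + H = {4, 13, 22}
5 + H = {5, 14, 23}
6 + H = {6, 15, 24}
7 + H = {7, 16, 25}
8 + H = {8, 17, 26}

Cosets: 0+H={0,9,18}; 1+H={1,10,19}; 2+H={2,11,20}; 3+H={3,12,21}; 4+H={4,13,22}; 5+H={5,14,23}; 6+H={6,15,24}; 7+H={7,16,25}; 8+H={8,17,26}


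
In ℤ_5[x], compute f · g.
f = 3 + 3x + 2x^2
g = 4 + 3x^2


Expand and collect like terms; reduce coefficients mod 5:
x^0: 3·4 = 12 ≡ 2 (mod 5)
x^1: 3·0 + 3·4 = 12 ≡ 2 (mod 5)
x^2: 3·3 + 3·0 + 2·4 = 17 ≡ 2 (mod 5)
x^3: 3·3 + 2·0 = 9 ≡ 4 (mod 5)
x^4: 2·3 = 6 ≡ 1 (mod 5)
Result: 2 + 2x + 2x^2 + 4x^3 + x^4

f · g = 2 + 2x + 2x^2 + 4x^3 + x^4


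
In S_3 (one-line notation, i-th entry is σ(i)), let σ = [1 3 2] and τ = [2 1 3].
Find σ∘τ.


σ∘τ: apply τ first, then σ
1 →τ 2 →σ 3
2 →τ 1 →σ 1
3 →τ 3 →σ 2

σ∘τ = [3 1 2]


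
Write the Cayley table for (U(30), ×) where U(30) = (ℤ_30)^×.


Elements: {1, 7, 11, 13, 17, 19, 23, 29}
Operation: multiplication mod 30
Entry (a, b) = (a × b) mod 30

Cayley table:
   |  1 |  7 | 11 | 13 | 17 | 19 | 23 | 29
 1 |  1 |  7 | 11 | 13 | 17 | 19 | 23 | 29
 7 |  7 | 19 | 17 |  1 | 29 | 13 | 11 | 23
11 | 11 | 17 |  1 | 23 |  7 | 29 | 13 | 19
13 | 13 |  1 | 23 | 19 | 11 |  7 | 29 | 17
17 | 17 | 29 |  7 | 11 | 19 | 23 |  1 | 13
19 | 19 | 13 | 29 |  7 | 23 |  1 | 17 | 11
23 | 23 | 11 | 13 | 29 |  1 | 17 | 19 |  7
29 | 29 | 23 | 19 | 17 | 13 | 11 |  7 |  1


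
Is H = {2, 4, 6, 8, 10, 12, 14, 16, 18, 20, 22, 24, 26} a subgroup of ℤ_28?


Subgroup test for H = {2, 4, 6, 8, 10, 12, 14, 16, 18, 20, 22, 24, 26} in (ℤ_28, +):
(1) 0 ∈ H? No
(2) Closure: for all a,b ∈ H, (a+b) mod 28 ∈ H? No  [counterexample: 2 + 26 = 0 ∉ H]
(3) Inverses: for all a ∈ H, -a mod 28 ∈ H? Yes

No, H is not a subgroup of ℤ_28


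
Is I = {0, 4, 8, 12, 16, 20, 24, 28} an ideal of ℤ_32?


Check ideal conditions for I = {0, 4, 8, 12, 16, 20, 24, 28} in ℤ_32:
(1) I is an additive subgroup? Yes
(2) For r ∈ ℤ_32 and a ∈ I: r·a ∈ I? Yes

Yes, I is an ideal of ℤ_32


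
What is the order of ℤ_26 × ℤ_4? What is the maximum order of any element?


|ℤ_26 × ℤ_4| = 26 × 4 = 104
Max element order = lcm(26,4) = 52
Cyclic? No (gcd=2)

|ℤ_26×ℤ_4| = 104, max element order = 52


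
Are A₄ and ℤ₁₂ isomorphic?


Comparing A₄ and ℤ₁₂:
A₄ is non-abelian, ℤ₁₂ is abelian

No, A₄ ≇ ℤ₁₂


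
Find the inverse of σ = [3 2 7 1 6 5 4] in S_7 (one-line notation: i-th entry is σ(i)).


To find σ⁻¹, swap domain and range:
σ(1) = 3 → σ⁻¹(3) = 1
σ(2) = 2 → σ⁻¹(2) = 2
σ(3) = 7 → σ⁻¹(7) = 3
σ(4) = 1 → σ⁻¹(1) = 4
σ(5) = 6 → σ⁻¹(6) = 5
σ(6) = 5 → σ⁻¹(5) = 6
σ(7) = 4 → σ⁻¹(4) = 7

σ⁻¹ = [4 2 1 7 6 5 3]


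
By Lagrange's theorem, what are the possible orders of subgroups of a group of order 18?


Lagrange's theorem: |H| divides |G|
|G| = 18
Divisors of 18: 1, 2, 3, 6, 9, 18

Possible subgroup orders: {1, 2, 3, 6, 9, 18}


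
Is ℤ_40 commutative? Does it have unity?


ℤ_40 is a commutative ring with unity 1; 40 = 2×20 is composite, so 2·20 ≡ 0 gives zero divisors (not an integral domain)
Commutative: Yes
Integral domain: No
Has unity: Yes

ℤ_40: Commutative=Yes, Unity=Yes


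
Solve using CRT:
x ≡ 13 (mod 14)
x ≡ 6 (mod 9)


m₁ = 14, m₂ = 9, gcd = 1, so CRT applies. M = m₁·m₂ = 126
Let M₁ = M/m₁ = 9, M₂ = M/m₂ = 14
Find y₁ ≡ M₁⁻¹ (mod m₁): 9⁻¹ ≡ 11 (mod 14)
Find y₂ ≡ M₂⁻¹ (mod m₂): 14⁻¹ ≡ 2 (mod 9)
x = a₁·M₁·y₁ + a₂·M₂·y₂ = 13·9·11 + 6·14·2 = 1455
Reduce mod 126: x ≡ 69
Check: 69 mod 14 = 13 ✓, 69 mod 9 = 6 ✓

x ≡ 69 (mod 126)


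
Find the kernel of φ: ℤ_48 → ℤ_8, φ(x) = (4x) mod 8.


Kernel = preimage of identity
ker(φ) = {x ∈ ℤ_48 : 4x ≡ 0 (mod 8)}. Since 8 | 48, φ is well-defined. The kernel is the cyclic subgroup ⟨2⟩ of ℤ_48 (order 24), i.e. {0, 2, 4, 6, 8, 10, 12, 14, 16, 18, 20, 22, 24, 26, 28, 30, 32, 34, 36, 38, 40, 42, 44, 46}

ker(φ) = {0, 2, 4, 6, 8, 10, 12, 14, 16, 18, 20, 22, 24, 26, 28, 30, 32, 34, 36, 38, 40, 42, 44, 46}


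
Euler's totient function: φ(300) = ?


Factor n: 300 = 2^2 × 3 × 5^2
φ(n) = n · ∏(1 - 1/p) over distinct primes p | n
φ(300) = 300 · (1 - 1/2) · (1 - 1/3) · (1 - 1/5) = 80

φ(300) = 80


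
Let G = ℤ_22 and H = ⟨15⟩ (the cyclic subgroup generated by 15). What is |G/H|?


|⟨15⟩| = n / gcd(15, 22) = 22 / 1 = 22
H is normal (ℤ_22 is abelian).
|G/H| = |G| / |H| = 22 / 22 = 1

|G/H| = 1


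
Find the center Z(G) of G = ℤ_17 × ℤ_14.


Z(G) = {g ∈ G | gx = xg for all x ∈ G}
Direct product of abelian groups is abelian, so Z(G) = G

Z(ℤ_17 × ℤ_14) = ℤ_17 × ℤ_14


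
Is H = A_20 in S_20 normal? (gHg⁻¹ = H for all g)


H = A_20 in S_20
A_20 has index 2 in S_20, and every subgroup of index 2 is normal

Yes, normal subgroup


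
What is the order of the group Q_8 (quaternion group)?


Q_8 = {±1, ±i, ±j, ±k}
|Q_8| = 8

|Q_8 (quaternion group)| = 8


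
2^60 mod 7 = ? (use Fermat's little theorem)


Fermat's little theorem: if p is prime and gcd(a,p)=1, then a^(p-1) ≡ 1 (mod p)
p = 7 is prime, gcd(2,7) = 1
Reduce exponent: 60 mod 6 = 0
So 2^60 ≡ 2^0 (mod 7)
2^0 = 1

2^60 ≡ 1 (mod 7)


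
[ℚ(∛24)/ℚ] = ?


∛24 has minimal polynomial x³ - 24 (irreducible over ℚ since 24 is not a perfect cube)

[ℚ(∛24)/ℚ] = 3


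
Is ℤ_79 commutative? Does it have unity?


ℤ_79 is a commutative ring with unity 1; 79 is prime, so ℤ_79 is a field (hence an integral domain)
Commutative: Yes
Integral domain: Yes
Has unity: Yes

ℤ_79: Commutative=Yes, Unity=Yes


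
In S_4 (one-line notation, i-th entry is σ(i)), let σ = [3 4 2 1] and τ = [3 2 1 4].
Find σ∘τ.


σ∘τ: apply τ first, then σ
1 →τ 3 →σ 2
2 →τ 2 →σ 4
3 →τ 1 →σ 3
4 →τ 4 →σ 1

σ∘τ = [2 4 3 1]


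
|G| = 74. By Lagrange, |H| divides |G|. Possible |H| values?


Lagrange's theorem: |H| divides |G|
|G| = 74
Divisors of 74: 1, 2, 37, 74

Possible subgroup orders: {1, 2, 37, 74}


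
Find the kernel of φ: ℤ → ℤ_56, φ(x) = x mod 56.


Kernel = preimage of identity
ker(φ) = {x ∈ ℤ : x ≡ 0 (mod 56)} = 56ℤ = {0, ±56, ±112, ...}

ker(φ) = 56ℤ


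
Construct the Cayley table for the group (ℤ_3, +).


Elements: {0, 1, 2}
Operation: addition mod 3
Entry (a, b) = (a + b) mod 3

Cayley table:
  | 0 | 1 | 2
0 | 0 | 1 | 2
1 | 1 | 2 | 0
2 | 2 | 0 | 1


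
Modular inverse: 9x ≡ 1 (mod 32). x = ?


Use the extended Euclidean algorithm to write 1 = 9·s + 32·t; then s mod 32 is the inverse.
Euclidean algorithm:
  9 = 0·32 + 9
  32 = 3·9 + 5
  9 = 1·5 + 4
  5 = 1·4 + 1
  4 = 4·1 + 0
gcd(9,32) = 1
Back-substitution gives: 9·(-7) + 32·(2) = 1
So 9⁻¹ ≡ -7 ≡ 25 (mod 32)
Check: 9 × 25 = 225 ≡ 1 (mod 32) ✓

9⁻¹ ≡ 25 (mod 32)


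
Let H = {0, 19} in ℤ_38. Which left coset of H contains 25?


25 + H = {25 + h (mod 38) : h ∈ H}
25+0=25, 25+19=6
25 + H = {6, 25} = 6 + H

25 + H = {6, 25}


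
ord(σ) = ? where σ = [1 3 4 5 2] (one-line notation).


Cycle decomposition: (2 3 4 5)
Cycle lengths: 4
Order = lcm(4) = 4

ord(σ) = 4


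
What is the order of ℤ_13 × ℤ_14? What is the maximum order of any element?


|ℤ_13 × ℤ_14| = 13 × 14 = 182
Max element order = lcm(13,14) = 182
Cyclic? Yes (gcd=1)

|ℤ_13×ℤ_14| = 182, max element order = 182


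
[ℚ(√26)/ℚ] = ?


√26 has minimal polynomial x² - 26 (irreducible over ℚ since 26 is squarefree)

[ℚ(√26)/ℚ] = 2


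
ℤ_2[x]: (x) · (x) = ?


Expand and collect like terms; reduce coefficients mod 2:
x^0: 0·0 = 0 ≡ 0 (mod 2)
x^1: 0·1 + 1·0 = 0 ≡ 0 (mod 2)
x^2: 1·1 = 1 ≡ 1 (mod 2)
Result: x^2

f · g = x^2


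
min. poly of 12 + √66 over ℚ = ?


Let α = 12 + √66. Then α - 12 = √66, so (α - 12)² = 66, giving α² - 24α + 78 = 0. Degree 2 and α ∉ ℚ, so this is the minimal polynomial.

Minimal polynomial: x² - 24x + 78


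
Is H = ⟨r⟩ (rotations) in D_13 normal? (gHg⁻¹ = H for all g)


H = ⟨r⟩ (rotations) in D_13
The rotation subgroup ⟨r⟩ has index 2 in D_13, so it is normal

Yes, normal subgroup


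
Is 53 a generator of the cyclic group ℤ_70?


g generates ℤ_n iff gcd(g, n) = 1
gcd(53, 70) = 1
Since gcd = 1, 53 is a generator.

Yes, 53 generates ℤ_70


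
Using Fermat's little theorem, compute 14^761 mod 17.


Fermat's little theorem: if p is prime and gcd(a,p)=1, then a^(p-1) ≡ 1 (mod p)
p = 17 is prime, gcd(14,17) = 1
Reduce exponent: 761 mod 16 = 9
So 14^761 ≡ 14^9 (mod 17)
14^9 mod 17 = 3

14^761 ≡ 3 (mod 17)


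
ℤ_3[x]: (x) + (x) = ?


Add coefficients mod 3:
x^0: 0 + 0 = 0 (mod 3)
x^1: 1 + 1 = 2 (mod 3)
Result: 2x

f + g = 2x


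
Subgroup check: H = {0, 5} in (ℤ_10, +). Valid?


Subgroup test for H = {0, 5} in (ℤ_10, +):
(1) 0 ∈ H? Yes
(2) Closure: for all a,b ∈ H, (a+b) mod 10 ∈ H? Yes
(3) Inverses: for all a ∈ H, -a mod 10 ∈ H? Yes

Yes, H is a subgroup of ℤ_10


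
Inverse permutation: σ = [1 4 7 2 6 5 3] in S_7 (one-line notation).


To find σ⁻¹, swap domain and range:
σ(1) = 1 → σ⁻¹(1) = 1
σ(2) = 4 → σ⁻¹(4) = 2
σ(3) = 7 → σ⁻¹(7) = 3
σ(4) = 2 → σ⁻¹(2) = 4
σ(5) = 6 → σ⁻¹(6) = 5
σ(6) = 5 → σ⁻¹(5) = 6
σ(7) = 3 → σ⁻¹(3) = 7

σ⁻¹ = [1 4 7 2 6 5 3]


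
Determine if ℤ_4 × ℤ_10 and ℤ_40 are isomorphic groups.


Comparing ℤ_4 × ℤ_10 and ℤ_40:
gcd(4,10) = 2 ≠ 1. Max element order in ℤ_4×ℤ_10 is lcm(4,10) = 20 < 40, so it has no element of order 40

No, ℤ_4 × ℤ_10 ≇ ℤ_40


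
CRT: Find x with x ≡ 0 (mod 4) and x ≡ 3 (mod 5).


m₁ = 4, m₂ = 5, gcd = 1, so CRT applies. M = m₁·m₂ = 20
Let M₁ = M/m₁ = 5, M₂ = M/m₂ = 4
Find y₁ ≡ M₁⁻¹ (mod m₁): 5⁻¹ ≡ 1 (mod 4)
Find y₂ ≡ M₂⁻¹ (mod m₂): 4⁻¹ ≡ 4 (mod 5)
x = a₁·M₁·y₁ + a₂·M₂·y₂ = 0·5·1 + 3·4·4 = 48
Reduce mod 20: x ≡ 8
Check: 8 mod 4 = 0 ✓, 8 mod 5 = 3 ✓

x ≡ 8 (mod 20)


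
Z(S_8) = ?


Z(G) = {g ∈ G | gx = xg for all x ∈ G}
S_n is non-abelian for n ≥ 3; Z(S_8) is trivial

Z(S_8) = {e}


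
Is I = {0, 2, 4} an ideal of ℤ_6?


Check ideal conditions for I = {0, 2, 4} in ℤ_6:
(1) I is an additive subgroup? Yes
(2) For r ∈ ℤ_6 and a ∈ I: r·a ∈ I? Yes

Yes, I is an ideal of ℤ_6


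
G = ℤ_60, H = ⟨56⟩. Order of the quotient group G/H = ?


|⟨56⟩| = n / gcd(56, 60) = 60 / 4 = 15
H is normal (ℤ_60 is abelian).
|G/H| = |G| / |H| = 60 / 15 = 4

|G/H| = 4


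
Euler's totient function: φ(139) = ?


Factor n: 139 = 139
φ(n) = n · ∏(1 - 1/p) over distinct primes p | n
φ(139) = 139 · (1 - 1/139) = 138

φ(139) = 138


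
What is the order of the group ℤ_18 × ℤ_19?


|A × B| = |A| · |B|
|ℤ_18 × ℤ_19| = 18 × 19 = 342

|ℤ_18 × ℤ_19| = 342


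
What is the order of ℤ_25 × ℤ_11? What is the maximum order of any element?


|ℤ_25 × ℤ_11| = 25 × 11 = 275
Max element order = lcm(25,11) = 275
Cyclic? Yes (gcd=1)

|ℤ_25×ℤ_11| = 275, max element order = 275


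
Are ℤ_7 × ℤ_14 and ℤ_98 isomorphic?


Comparing ℤ_7 × ℤ_14 and ℤ_98:
gcd(7,14) = 7 ≠ 1. Max element order in ℤ_7×ℤ_14 is lcm(7,14) = 14 < 98, so it has no element of order 98

No, ℤ_7 × ℤ_14 ≇ ℤ_98


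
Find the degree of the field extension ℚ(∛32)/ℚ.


∛32 has minimal polynomial x³ - 32 (irreducible over ℚ since 32 is not a perfect cube)

[ℚ(∛32)/ℚ] = 3


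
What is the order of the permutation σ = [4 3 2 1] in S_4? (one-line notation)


Cycle decomposition: (1 4) (2 3)
Cycle lengths: 2, 2
Order = lcm(2, 2) = 2

ord(σ) = 2


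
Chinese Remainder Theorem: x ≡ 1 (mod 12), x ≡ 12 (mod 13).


m₁ = 12, m₂ = 13, gcd = 1, so CRT applies. M = m₁·m₂ = 156
Let M₁ = M/m₁ = 13, M₂ = M/m₂ = 12
Find y₁ ≡ M₁⁻¹ (mod m₁): 13⁻¹ ≡ 1 (mod 12)
Find y₂ ≡ M₂⁻¹ (mod m₂): 12⁻¹ ≡ 12 (mod 13)
x = a₁·M₁·y₁ + a₂·M₂·y₂ = 1·13·1 + 12·12·12 = 1741
Reduce mod 156: x ≡ 25
Check: 25 mod 12 = 1 ✓, 25 mod 13 = 12 ✓

x ≡ 25 (mod 156)


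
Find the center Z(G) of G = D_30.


Z(G) = {g ∈ G | gx = xg for all x ∈ G}
For even n, Z(D_n) = {e, r^(n/2)}: the 180° rotation r^15 commutes with every reflection and rotation

Z(D_30) = {e, r^15}


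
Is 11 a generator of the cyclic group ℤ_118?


g generates ℤ_n iff gcd(g, n) = 1
gcd(11, 118) = 1
Since gcd = 1, 11 is a generator.

Yes, 11 generates ℤ_118


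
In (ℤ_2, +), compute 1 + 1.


Operation: addition mod 2
1 + 1 = (a + b) mod 2 with a = 1, b = 1

1 + 1 = 0


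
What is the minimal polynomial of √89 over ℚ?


√89 satisfies x² - 89 = 0, irreducible over ℚ since 89 is squarefree

Minimal polynomial: x² - 89


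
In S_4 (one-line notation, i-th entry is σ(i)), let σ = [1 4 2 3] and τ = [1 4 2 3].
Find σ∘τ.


σ∘τ: apply τ first, then σ
1 →τ 1 →σ 1
2 →τ 4 →σ 3
3 →τ 2 →σ 4
4 →τ 3 →σ 2

σ∘τ = [1 3 4 2]


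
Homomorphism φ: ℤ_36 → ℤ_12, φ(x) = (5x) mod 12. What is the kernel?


Kernel = preimage of identity
ker(φ) = {x ∈ ℤ_36 : 5x ≡ 0 (mod 12)}. Since 12 | 36, φ is well-defined. The kernel is the cyclic subgroup ⟨12⟩ of ℤ_36 (order 3), i.e. {0, 12, 24}

ker(φ) = {0, 12, 24}


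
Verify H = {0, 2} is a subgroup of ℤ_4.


Subgroup test for H = {0, 2} in (ℤ_4, +):
(1) 0 ∈ H? Yes
(2) Closure: for all a,b ∈ H, (a+b) mod 4 ∈ H? Yes
(3) Inverses: for all a ∈ H, -a mod 4 ∈ H? Yes

Yes, H is a subgroup of ℤ_4
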